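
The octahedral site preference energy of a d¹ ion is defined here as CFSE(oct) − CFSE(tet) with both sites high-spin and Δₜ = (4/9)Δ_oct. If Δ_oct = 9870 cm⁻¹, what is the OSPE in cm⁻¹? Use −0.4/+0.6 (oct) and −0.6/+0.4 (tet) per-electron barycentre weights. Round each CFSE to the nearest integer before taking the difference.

In an octahedral site d¹ (HS) is t2g^1 e_g^0, giving CFSE(oct) = -0.4Δ_oct = -3948 cm⁻¹.
In a tetrahedral site the filling is e^1 t2^0: CFSE(tet) = -0.6Δₜ = -0.6 × (4/9)(9870) = -2632 cm⁻¹.
Subtracting, OSPE = -3948 − (-2632) = -1316 cm⁻¹.

-1316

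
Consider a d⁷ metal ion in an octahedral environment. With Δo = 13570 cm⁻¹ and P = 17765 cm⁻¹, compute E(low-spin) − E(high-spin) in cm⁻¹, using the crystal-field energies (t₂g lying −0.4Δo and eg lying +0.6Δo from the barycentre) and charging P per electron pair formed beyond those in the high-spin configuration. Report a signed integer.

4195

In the high-spin limit (t₂g⁵ eg²) the orbital term is -0.8Δo = -10856 cm⁻¹, with no excess pairing.
Low-spin t₂g⁶ eg¹ gives -1.8Δo = -24426 cm⁻¹, but forming 1 extra pair costs 1P = 17765 cm⁻¹, so E(LS) = -24426 + 17765 = -6661 cm⁻¹.
Thus E(LS) − E(HS) = 4195 cm⁻¹.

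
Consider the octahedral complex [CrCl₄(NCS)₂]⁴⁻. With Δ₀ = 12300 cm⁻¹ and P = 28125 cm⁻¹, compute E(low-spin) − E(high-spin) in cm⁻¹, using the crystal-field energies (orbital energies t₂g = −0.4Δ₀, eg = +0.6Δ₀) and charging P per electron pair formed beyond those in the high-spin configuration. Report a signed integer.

15825

Ligand charges: 4×(-1) from Cl⁻ and 2×(-1) from NCS⁻ sum to -6; with overall charge -4, Cr is +2.
Cr sits in group 6; removing 2 electrons leaves Cr²⁺ with 6 − 2 = 4 d electrons.
High-spin: t₂g³ eg¹, CFSE = -0.6Δ₀ = -7380 cm⁻¹.
Low-spin t₂g⁴ eg⁰ gives -1.6Δ₀ = -19680 cm⁻¹, but forming 1 extra pair costs 1P = 28125 cm⁻¹, so E(LS) = -19680 + 28125 = 8445 cm⁻¹.
The difference is 8445 − (-7380) = 15825 cm⁻¹, so high-spin lies lower.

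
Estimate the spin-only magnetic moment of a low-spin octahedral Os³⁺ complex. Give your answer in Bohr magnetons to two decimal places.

1.73 Bohr magnetons

Os sits in group 8; removing 3 electrons leaves Os³⁺ with 8 − 3 = 5 d electrons.
Configuration: t₂g⁵ eg⁰ → 1 unpaired electron.
μ(spin-only) = √[1(1+2)] = √3 ≈ 1.73 Bohr magnetons.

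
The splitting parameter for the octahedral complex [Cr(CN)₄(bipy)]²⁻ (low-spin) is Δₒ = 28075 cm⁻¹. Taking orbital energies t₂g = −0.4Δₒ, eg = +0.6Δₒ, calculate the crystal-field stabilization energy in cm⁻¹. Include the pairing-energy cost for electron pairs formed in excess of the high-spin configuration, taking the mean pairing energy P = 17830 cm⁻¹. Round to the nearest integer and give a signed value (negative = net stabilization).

-27090

Ligand charges: 4×(-1) from CN⁻ and 1×(+0) from bipy sum to -4; with overall charge -2, Cr is +2.
Cr is in group 6, so Cr²⁺ is d⁴ (6 − 2 = 4).
The d⁴ electrons fill as t₂g⁴ eg⁰.
Orbital CFSE = 4(-0.4) + 0(0.6) = -1.6Δₒ = -1.6 × 28075 = -44920 cm⁻¹.
High-spin d⁴ would be t₂g³ eg¹ with 0 pairs; low-spin has 1, so 1 excess pair costs +1P = +17830 cm⁻¹.
Net CFSE = -44920 + 17830 = -27090 cm⁻¹.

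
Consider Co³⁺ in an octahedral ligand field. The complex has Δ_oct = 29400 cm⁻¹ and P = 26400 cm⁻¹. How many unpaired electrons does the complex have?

0

Co sits in group 9; removing 3 electrons leaves Co³⁺ with 9 − 3 = 6 d electrons.
With Δ_oct > P the complex is low-spin.
Filling d⁶ accordingly: t₂g⁶ eg⁰.
Unpaired electrons: 0.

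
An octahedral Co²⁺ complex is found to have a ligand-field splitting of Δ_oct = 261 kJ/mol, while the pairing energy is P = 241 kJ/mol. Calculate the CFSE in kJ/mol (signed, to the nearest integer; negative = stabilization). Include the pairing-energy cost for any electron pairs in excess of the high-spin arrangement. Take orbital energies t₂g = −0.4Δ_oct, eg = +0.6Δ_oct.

-229

Co²⁺: group 9, so d-count = 9 − 2 = 7.
Δ_oct > P, so pairing is preferred: the ground state is low-spin.
Filling d⁷ accordingly: t₂g⁶ eg¹.
Orbital CFSE = -1.8Δ_oct = -1.8 × 261 = -470 kJ/mol.
Excess pairs vs high-spin: 3 − 2 = 1; pairing cost = +241 kJ/mol.
Net CFSE = -470 + 241 = -229 kJ/mol.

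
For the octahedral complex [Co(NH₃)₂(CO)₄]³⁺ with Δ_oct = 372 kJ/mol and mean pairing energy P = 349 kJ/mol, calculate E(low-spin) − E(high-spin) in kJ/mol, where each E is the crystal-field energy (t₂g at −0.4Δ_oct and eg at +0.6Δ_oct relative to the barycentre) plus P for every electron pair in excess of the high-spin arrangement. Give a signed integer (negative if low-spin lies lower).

Ligand charges: 2×(+0) from NH₃ and 4×(+0) from CO sum to +0; with overall charge +3, Co is +3.
Group 9 minus oxidation state +3 gives a d⁶ configuration for Co³⁺.
In the high-spin limit (t₂g⁴ eg²) the orbital term is -0.4Δ_oct = -149 kJ/mol, with no excess pairing.
For low-spin the configuration is t₂g⁶ eg⁰: orbital energy -2.4 × 372 = -893 kJ/mol, and 2 additional pairs relative to high-spin add 698 kJ/mol, giving -195 kJ/mol.
The difference is -195 − (-149) = -46 kJ/mol, so low-spin lies lower.

-46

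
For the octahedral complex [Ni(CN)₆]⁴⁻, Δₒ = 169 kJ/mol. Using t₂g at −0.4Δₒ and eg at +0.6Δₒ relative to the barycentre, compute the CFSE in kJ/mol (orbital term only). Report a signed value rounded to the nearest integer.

-203

Each CN⁻ contributes -1; 6 × (-1) = -6. With overall charge -4, Ni is in the +2 oxidation state.
Ni sits in group 10; removing 2 electrons leaves Ni²⁺ with 10 − 2 = 8 d electrons.
The d⁸ electrons fill as t₂g⁶ eg².
CFSE(orbital) = 6×(-0.4Δₒ) + 2×(0.6Δₒ) = -1.2Δₒ; with Δₒ = 169 kJ/mol that is -203 kJ/mol.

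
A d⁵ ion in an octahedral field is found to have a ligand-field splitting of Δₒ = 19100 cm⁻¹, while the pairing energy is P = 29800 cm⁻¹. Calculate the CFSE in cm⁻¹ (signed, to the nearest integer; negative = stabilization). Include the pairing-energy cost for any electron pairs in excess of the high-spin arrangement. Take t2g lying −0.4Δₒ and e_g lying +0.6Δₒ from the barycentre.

0

Δₒ < P, so pairing is avoided: the ground state is high-spin.
Configuration: t2g^3 e_g^2.
Orbital CFSE = 0.0Δₒ = 0.0 × 19100 = 0 cm⁻¹.
High-spin has no excess pairs, so no pairing correction applies.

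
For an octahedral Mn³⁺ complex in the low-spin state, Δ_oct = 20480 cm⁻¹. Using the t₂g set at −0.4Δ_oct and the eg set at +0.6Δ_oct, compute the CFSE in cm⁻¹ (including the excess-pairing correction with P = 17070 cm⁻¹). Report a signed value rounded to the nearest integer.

Mn sits in group 7; removing 3 electrons leaves Mn³⁺ with 7 − 3 = 4 d electrons.
Configuration: t₂g⁴ eg⁰.
The orbital stabilization is -1.6Δ_oct = -1.6 × 20480 = -32768 cm⁻¹.
High-spin d⁴ would be t₂g³ eg¹ with 0 pairs; low-spin has 1, so 1 excess pair costs +1P = +17070 cm⁻¹.
Overall CFSE = -32768 + 17070 = -15698 cm⁻¹.

-15698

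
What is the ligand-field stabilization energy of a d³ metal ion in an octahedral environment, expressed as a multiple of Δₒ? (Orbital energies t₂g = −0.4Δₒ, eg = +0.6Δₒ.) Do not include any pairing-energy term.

Configuration: t₂g³ eg⁰.
CFSE = 3(-0.4Δₒ) + 0(0.6Δₒ) = -1.2Δₒ + 0.0Δₒ = -1.2Δₒ.

-1.2 Δₒ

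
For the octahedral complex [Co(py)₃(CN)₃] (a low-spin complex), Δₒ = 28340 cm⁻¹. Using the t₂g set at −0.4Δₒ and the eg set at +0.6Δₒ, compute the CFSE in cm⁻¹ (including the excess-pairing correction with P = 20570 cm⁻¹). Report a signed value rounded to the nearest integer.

-26876

Ligand charges: 3×(+0) from py and 3×(-1) from CN⁻ sum to -3; with overall charge +0, Co is +3.
Co sits in group 9; removing 3 electrons leaves Co³⁺ with 9 − 3 = 6 d electrons.
Configuration: t₂g⁶ eg⁰.
Orbital CFSE = 6(-0.4) + 0(0.6) = -2.4Δₒ = -2.4 × 28340 = -68016 cm⁻¹.
High-spin d⁶ would be t₂g⁴ eg² with 1 pair; low-spin has 3, so 2 excess pairs cost +2P = +41140 cm⁻¹.
Net CFSE = -68016 + 41140 = -26876 cm⁻¹.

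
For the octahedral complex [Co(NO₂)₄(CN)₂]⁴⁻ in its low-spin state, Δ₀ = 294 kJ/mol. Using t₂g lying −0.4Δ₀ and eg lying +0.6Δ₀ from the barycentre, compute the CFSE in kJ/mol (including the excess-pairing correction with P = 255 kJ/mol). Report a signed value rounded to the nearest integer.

-274

Ligand charges: 4×(-1) from NO₂⁻ and 2×(-1) from CN⁻ sum to -6; with overall charge -4, Co is +2.
Co sits in group 9; removing 2 electrons leaves Co²⁺ with 9 − 2 = 7 d electrons.
The d⁷ electrons fill as t₂g⁶ eg¹.
The orbital stabilization is -1.8Δ₀ = -1.8 × 294 = -529 kJ/mol.
High-spin d⁷ would be t₂g⁵ eg² with 2 pairs; low-spin has 3, so 1 excess pair costs +1P = +255 kJ/mol.
Net CFSE = -529 + 255 = -274 kJ/mol.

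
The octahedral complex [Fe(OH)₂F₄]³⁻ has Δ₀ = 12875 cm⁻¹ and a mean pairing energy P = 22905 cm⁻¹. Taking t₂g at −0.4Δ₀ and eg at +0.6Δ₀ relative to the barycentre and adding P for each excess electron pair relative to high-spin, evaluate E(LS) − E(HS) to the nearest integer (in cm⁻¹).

Ligand charges: 2×(-1) from OH⁻ and 4×(-1) from F⁻ sum to -6; with overall charge -3, Fe is +3.
Fe is in group 8, so Fe³⁺ is d⁵ (8 − 3 = 5).
High-spin: t₂g³ eg², CFSE = 0.0Δ₀ = 0 cm⁻¹.
For low-spin the configuration is t₂g⁵ eg⁰: orbital energy -2.0 × 12875 = -25750 cm⁻¹, and 2 additional pairs relative to high-spin add 45810 cm⁻¹, giving 20060 cm⁻¹.
E(LS) − E(HS) = 20060 − (0) = 20060 cm⁻¹.

20060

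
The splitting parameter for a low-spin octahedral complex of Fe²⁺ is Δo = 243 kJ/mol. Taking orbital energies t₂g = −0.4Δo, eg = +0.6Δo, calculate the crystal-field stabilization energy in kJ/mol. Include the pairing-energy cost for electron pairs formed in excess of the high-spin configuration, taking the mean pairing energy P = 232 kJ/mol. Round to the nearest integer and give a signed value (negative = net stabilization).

Fe sits in group 8; removing 2 electrons leaves Fe²⁺ with 8 − 2 = 6 d electrons.
Configuration: t₂g⁶ eg⁰.
Orbital CFSE = 6(-0.4) + 0(0.6) = -2.4Δo = -2.4 × 243 = -583 kJ/mol.
Pairing penalty: 3 pairs vs 1 in the high-spin reference → 2 extra × P = 464 kJ/mol.
Net CFSE = -583 + 464 = -119 kJ/mol.

-119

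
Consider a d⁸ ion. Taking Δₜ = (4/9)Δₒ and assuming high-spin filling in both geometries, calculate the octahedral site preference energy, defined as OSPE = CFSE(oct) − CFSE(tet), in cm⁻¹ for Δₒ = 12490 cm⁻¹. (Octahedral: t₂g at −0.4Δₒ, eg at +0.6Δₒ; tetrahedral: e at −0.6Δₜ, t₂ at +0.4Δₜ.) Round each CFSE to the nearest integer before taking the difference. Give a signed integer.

In an octahedral site d⁸ (HS) is t2g^6 e_g^2, giving CFSE(oct) = -1.2Δₒ = -14988 cm⁻¹.
Tetrahedral e^4 t2^4 gives -0.8Δₜ = -0.8 × (4/9) × 12490 = -4441 cm⁻¹.
Subtracting, OSPE = -14988 − (-4441) = -10547 cm⁻¹.

-10547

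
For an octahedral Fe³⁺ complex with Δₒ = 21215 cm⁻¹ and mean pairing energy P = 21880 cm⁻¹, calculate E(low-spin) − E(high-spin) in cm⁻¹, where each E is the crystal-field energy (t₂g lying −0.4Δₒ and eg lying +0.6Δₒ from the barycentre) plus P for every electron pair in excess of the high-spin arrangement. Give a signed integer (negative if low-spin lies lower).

1330

Fe is in group 8, so Fe³⁺ is d⁵ (8 − 3 = 5).
In the high-spin limit (t₂g³ eg²) the orbital term is 0.0Δₒ = 0 cm⁻¹, with no excess pairing.
Low-spin t₂g⁵ eg⁰ gives -2.0Δₒ = -42430 cm⁻¹, but forming 2 extra pairs costs 2P = 43760 cm⁻¹, so E(LS) = -42430 + 43760 = 1330 cm⁻¹.
E(LS) − E(HS) = 1330 − (0) = 1330 cm⁻¹.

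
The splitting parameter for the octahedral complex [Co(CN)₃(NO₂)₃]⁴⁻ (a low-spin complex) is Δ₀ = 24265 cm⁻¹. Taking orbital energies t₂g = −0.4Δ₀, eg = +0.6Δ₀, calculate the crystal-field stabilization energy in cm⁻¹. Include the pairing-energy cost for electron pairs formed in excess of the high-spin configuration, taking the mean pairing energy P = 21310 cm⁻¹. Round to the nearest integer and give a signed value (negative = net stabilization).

-22367

Ligand charges: 3×(-1) from CN⁻ and 3×(-1) from NO₂⁻ sum to -6; with overall charge -4, Co is +2.
Co is in group 9, so Co²⁺ is d⁷ (9 − 2 = 7).
Configuration: t₂g⁶ eg¹.
The orbital stabilization is -1.8Δ₀ = -1.8 × 24265 = -43677 cm⁻¹.
Pairing penalty: 3 pairs vs 2 in the high-spin reference → 1 extra × P = 21310 cm⁻¹.
Overall CFSE = -43677 + 21310 = -22367 cm⁻¹.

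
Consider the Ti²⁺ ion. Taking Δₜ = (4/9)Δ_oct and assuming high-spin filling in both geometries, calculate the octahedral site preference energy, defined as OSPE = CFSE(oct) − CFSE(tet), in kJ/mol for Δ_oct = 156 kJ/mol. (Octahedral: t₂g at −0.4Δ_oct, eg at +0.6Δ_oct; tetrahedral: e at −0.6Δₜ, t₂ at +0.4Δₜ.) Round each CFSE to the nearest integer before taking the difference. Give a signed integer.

-42

Ti sits in group 4; removing 2 electrons leaves Ti²⁺ with 4 − 2 = 2 d electrons.
Octahedral high-spin t₂g² eg⁰: CFSE = -0.8 × 156 = -125 kJ/mol.
Tetrahedral: e² t₂⁰, CFSE = 2(−0.6) + 0(+0.4) = -1.2Δₜ = -1.2 × (4/9) × 156 = -83 kJ/mol.
OSPE = CFSE(oct) − CFSE(tet) = -125 − (-83) = -42 kJ/mol.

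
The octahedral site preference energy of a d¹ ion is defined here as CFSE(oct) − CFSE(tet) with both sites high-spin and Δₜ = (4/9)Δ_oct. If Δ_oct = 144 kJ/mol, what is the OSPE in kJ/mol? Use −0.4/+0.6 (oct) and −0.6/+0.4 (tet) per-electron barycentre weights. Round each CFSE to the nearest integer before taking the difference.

Octahedral high-spin t2g^1 e_g^0: CFSE = -0.4 × 144 = -58 kJ/mol.
In a tetrahedral site the filling is e^1 t2^0: CFSE(tet) = -0.6Δₜ = -0.6 × (4/9)(144) = -38 kJ/mol.
OSPE = -58 − (-38) = -20 kJ/mol.

-20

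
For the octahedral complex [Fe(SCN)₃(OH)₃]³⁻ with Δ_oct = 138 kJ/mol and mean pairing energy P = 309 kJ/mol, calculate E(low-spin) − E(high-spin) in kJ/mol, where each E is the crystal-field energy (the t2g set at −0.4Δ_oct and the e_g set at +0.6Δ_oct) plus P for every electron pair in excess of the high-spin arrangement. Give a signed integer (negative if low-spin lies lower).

Ligand charges: 3×(-1) from SCN⁻ and 3×(-1) from OH⁻ sum to -6; with overall charge -3, Fe is +3.
Fe sits in group 8; removing 3 electrons leaves Fe³⁺ with 8 − 3 = 5 d electrons.
High-spin: t2g^3 e_g^2, CFSE = 0.0Δ_oct = 0 kJ/mol.
Low-spin t2g^5 e_g^0 gives -2.0Δ_oct = -276 kJ/mol, but forming 2 extra pairs costs 2P = 618 kJ/mol, so E(LS) = -276 + 618 = 342 kJ/mol.
The difference is 342 − (0) = 342 kJ/mol, so high-spin lies lower.

342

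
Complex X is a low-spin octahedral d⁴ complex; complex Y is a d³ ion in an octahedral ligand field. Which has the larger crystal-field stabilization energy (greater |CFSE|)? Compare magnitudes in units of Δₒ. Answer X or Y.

X: t₂g⁴ eg⁰, CFSE = -1.6Δₒ.
Y: t₂g³ eg⁰, CFSE = -1.2Δₒ.
So X has the larger |CFSE|.

X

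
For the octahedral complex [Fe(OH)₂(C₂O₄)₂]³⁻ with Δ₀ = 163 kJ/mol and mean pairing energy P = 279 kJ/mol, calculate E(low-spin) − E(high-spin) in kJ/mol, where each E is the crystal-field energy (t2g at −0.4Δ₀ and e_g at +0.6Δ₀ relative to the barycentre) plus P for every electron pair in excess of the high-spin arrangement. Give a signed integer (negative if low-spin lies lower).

Ligand charges: 2×(-1) from OH⁻ and 2×(-2) from C₂O₄²⁻ sum to -6; with overall charge -3, Fe is +3.
Fe is in group 8, so Fe³⁺ is d⁵ (8 − 3 = 5).
In the high-spin limit (t2g^3 e_g^2) the orbital term is 0.0Δ₀ = 0 kJ/mol, with no excess pairing.
Low-spin: t2g^5 e_g^0, orbital CFSE = -2.0Δ₀ = -326 kJ/mol; plus 2 excess pairs × P = +558 kJ/mol; total 232 kJ/mol.
Thus E(LS) − E(HS) = 232 kJ/mol.

232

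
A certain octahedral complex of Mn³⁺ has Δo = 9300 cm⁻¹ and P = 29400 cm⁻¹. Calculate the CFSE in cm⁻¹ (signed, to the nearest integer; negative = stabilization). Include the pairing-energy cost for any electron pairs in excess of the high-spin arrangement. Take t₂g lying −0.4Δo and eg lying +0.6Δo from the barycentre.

-5580

Group 7 minus oxidation state +3 gives a d⁴ configuration for Mn³⁺.
With Δo < P the complex is high-spin.
Configuration: t₂g³ eg¹.
Orbital CFSE = -0.6Δo = -0.6 × 9300 = -5580 cm⁻¹.
High-spin has no excess pairs, so no pairing correction applies.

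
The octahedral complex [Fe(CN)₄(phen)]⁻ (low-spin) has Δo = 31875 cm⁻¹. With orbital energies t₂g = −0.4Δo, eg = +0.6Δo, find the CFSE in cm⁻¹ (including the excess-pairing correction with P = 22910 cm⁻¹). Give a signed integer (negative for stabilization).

-17930

Ligand charges: 4×(-1) from CN⁻ and 1×(+0) from phen sum to -4; with overall charge -1, Fe is +3.
Fe³⁺: group 8, so d-count = 8 − 3 = 5.
Electron filling gives t₂g⁵ eg⁰.
CFSE(orbital) = 5×(-0.4Δo) + 0×(0.6Δo) = -2.0Δo; with Δo = 31875 cm⁻¹ that is -63750 cm⁻¹.
High-spin d⁵ would be t₂g³ eg² with 0 pairs; low-spin has 2, so 2 excess pairs cost +2P = +45820 cm⁻¹.
Overall CFSE = -63750 + 45820 = -17930 cm⁻¹.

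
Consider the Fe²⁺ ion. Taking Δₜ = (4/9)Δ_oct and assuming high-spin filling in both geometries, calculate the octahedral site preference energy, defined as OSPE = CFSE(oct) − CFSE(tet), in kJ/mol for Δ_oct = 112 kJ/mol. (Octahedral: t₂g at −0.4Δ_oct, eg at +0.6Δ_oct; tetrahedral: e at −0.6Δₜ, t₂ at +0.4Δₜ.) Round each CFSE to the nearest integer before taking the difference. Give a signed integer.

Fe sits in group 8; removing 2 electrons leaves Fe²⁺ with 8 − 2 = 6 d electrons.
Octahedral high-spin t₂g⁴ eg²: CFSE = -0.4 × 112 = -45 kJ/mol.
Tetrahedral: e³ t₂³, CFSE = 3(−0.6) + 3(+0.4) = -0.6Δₜ = -0.6 × (4/9) × 112 = -30 kJ/mol.
OSPE = -45 − (-30) = -15 kJ/mol.

-15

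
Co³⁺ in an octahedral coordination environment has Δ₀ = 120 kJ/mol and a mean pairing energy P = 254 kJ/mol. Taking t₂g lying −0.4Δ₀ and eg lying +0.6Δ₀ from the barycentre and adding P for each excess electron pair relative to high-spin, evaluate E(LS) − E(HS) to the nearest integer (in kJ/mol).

Group 9 minus oxidation state +3 gives a d⁶ configuration for Co³⁺.
High-spin: t₂g⁴ eg², CFSE = -0.4Δ₀ = -48 kJ/mol.
For low-spin the configuration is t₂g⁶ eg⁰: orbital energy -2.4 × 120 = -288 kJ/mol, and 2 additional pairs relative to high-spin add 508 kJ/mol, giving 220 kJ/mol.
E(LS) − E(HS) = 220 − (-48) = 268 kJ/mol.

268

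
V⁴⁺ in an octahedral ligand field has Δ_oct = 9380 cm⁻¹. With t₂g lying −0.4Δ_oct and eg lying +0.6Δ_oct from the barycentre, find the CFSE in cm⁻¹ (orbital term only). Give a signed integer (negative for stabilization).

-3752

Group 5 minus oxidation state +4 gives a d¹ configuration for V⁴⁺.
Electron filling gives t₂g¹ eg⁰.
The orbital stabilization is -0.4Δ_oct = -0.4 × 9380 = -3752 cm⁻¹.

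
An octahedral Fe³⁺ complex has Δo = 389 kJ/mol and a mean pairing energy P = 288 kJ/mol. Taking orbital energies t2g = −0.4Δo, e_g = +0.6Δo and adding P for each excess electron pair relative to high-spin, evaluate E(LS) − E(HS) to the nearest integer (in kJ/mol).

-202

Fe sits in group 8; removing 3 electrons leaves Fe³⁺ with 8 − 3 = 5 d electrons.
In the high-spin limit (t2g^3 e_g^2) the orbital term is 0.0Δo = 0 kJ/mol, with no excess pairing.
Low-spin: t2g^5 e_g^0, orbital CFSE = -2.0Δo = -778 kJ/mol; plus 2 excess pairs × P = +576 kJ/mol; total -202 kJ/mol.
The difference is -202 − (0) = -202 kJ/mol, so low-spin lies lower.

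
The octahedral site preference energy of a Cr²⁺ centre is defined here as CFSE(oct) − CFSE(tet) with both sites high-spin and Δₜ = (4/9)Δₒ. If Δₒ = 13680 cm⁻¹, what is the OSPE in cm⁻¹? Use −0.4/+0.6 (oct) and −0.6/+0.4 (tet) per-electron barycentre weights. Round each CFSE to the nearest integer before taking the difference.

Group 6 minus oxidation state +2 gives a d⁴ configuration for Cr²⁺.
Octahedral (high-spin): t₂g³ eg¹, CFSE = 3(−0.4) + 1(+0.6) = -0.6Δₒ = -0.6 × 13680 = -8208 cm⁻¹.
Tetrahedral: e² t₂², CFSE = 2(−0.6) + 2(+0.4) = -0.4Δₜ = -0.4 × (4/9) × 13680 = -2432 cm⁻¹.
Subtracting, OSPE = -8208 − (-2432) = -5776 cm⁻¹.

-5776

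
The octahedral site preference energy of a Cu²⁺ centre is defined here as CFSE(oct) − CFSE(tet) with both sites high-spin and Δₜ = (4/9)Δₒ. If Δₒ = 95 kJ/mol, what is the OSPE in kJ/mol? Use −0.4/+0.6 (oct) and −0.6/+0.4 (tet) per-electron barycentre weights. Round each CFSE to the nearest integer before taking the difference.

-40

Group 11 minus oxidation state +2 gives a d⁹ configuration for Cu²⁺.
Octahedral high-spin t2g^6 e_g^3: CFSE = -0.6 × 95 = -57 kJ/mol.
Tetrahedral e^4 t2^5 gives -0.4Δₜ = -0.4 × (4/9) × 95 = -17 kJ/mol.
OSPE = CFSE(oct) − CFSE(tet) = -57 − (-17) = -40 kJ/mol.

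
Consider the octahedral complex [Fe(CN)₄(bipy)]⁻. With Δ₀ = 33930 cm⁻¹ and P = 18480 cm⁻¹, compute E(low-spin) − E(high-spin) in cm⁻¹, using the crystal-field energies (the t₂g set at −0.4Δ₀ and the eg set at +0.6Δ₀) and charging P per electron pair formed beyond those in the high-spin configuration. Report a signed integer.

Ligand charges: 4×(-1) from CN⁻ and 1×(+0) from bipy sum to -4; with overall charge -1, Fe is +3.
Fe is in group 8, so Fe³⁺ is d⁵ (8 − 3 = 5).
In the high-spin limit (t₂g³ eg²) the orbital term is 0.0Δ₀ = 0 cm⁻¹, with no excess pairing.
Low-spin t₂g⁵ eg⁰ gives -2.0Δ₀ = -67860 cm⁻¹, but forming 2 extra pairs costs 2P = 36960 cm⁻¹, so E(LS) = -67860 + 36960 = -30900 cm⁻¹.
The difference is -30900 − (0) = -30900 cm⁻¹, so low-spin lies lower.

-30900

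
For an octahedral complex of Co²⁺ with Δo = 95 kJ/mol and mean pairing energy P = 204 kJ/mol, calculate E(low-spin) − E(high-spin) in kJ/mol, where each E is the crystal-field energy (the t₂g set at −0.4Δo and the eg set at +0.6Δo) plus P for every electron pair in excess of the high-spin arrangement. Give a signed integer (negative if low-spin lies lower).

109

Co is in group 9, so Co²⁺ is d⁷ (9 − 2 = 7).
High-spin: t₂g⁵ eg², CFSE = -0.8Δo = -76 kJ/mol.
Low-spin t₂g⁶ eg¹ gives -1.8Δo = -171 kJ/mol, but forming 1 extra pair costs 1P = 204 kJ/mol, so E(LS) = -171 + 204 = 33 kJ/mol.
Thus E(LS) − E(HS) = 109 kJ/mol.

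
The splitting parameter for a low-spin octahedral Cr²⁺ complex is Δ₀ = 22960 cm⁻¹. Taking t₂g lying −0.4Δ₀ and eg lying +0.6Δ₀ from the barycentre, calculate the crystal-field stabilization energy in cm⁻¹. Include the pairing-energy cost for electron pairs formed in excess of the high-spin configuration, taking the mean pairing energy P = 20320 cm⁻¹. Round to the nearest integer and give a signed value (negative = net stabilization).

-16416

Cr is in group 6, so Cr²⁺ is d⁴ (6 − 2 = 4).
Configuration: t₂g⁴ eg⁰.
CFSE(orbital) = 4×(-0.4Δ₀) + 0×(0.6Δ₀) = -1.6Δ₀; with Δ₀ = 22960 cm⁻¹ that is -36736 cm⁻¹.
Pairing penalty: 1 pair vs 0 in the high-spin reference → 1 extra × P = 20320 cm⁻¹.
Overall CFSE = -36736 + 20320 = -16416 cm⁻¹.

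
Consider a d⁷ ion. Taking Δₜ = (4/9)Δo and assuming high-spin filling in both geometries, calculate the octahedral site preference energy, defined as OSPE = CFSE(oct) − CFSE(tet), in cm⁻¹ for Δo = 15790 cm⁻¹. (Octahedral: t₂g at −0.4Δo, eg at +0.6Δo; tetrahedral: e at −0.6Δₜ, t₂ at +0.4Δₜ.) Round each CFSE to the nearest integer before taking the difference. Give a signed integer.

Octahedral high-spin t₂g⁵ eg²: CFSE = -0.8 × 15790 = -12632 cm⁻¹.
Tetrahedral e⁴ t₂³ gives -1.2Δₜ = -1.2 × (4/9) × 15790 = -8421 cm⁻¹.
OSPE = CFSE(oct) − CFSE(tet) = -12632 − (-8421) = -4211 cm⁻¹.

-4211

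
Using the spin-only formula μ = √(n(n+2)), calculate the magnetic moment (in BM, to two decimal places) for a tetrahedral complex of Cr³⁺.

Cr is in group 6, so Cr³⁺ is d³ (6 − 3 = 3).
With tetrahedral geometry the complex is necessarily high-spin.
Configuration: e^2 t2^1 → 3 unpaired electrons.
μ(spin-only) = √[3(3+2)] = √15 ≈ 3.87 BM.

3.87 BM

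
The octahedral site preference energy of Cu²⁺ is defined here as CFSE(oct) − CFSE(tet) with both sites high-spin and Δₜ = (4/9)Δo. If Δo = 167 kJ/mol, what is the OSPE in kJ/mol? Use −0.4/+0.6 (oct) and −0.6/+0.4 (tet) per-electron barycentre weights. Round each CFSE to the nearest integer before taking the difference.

-70

Group 11 minus oxidation state +2 gives a d⁹ configuration for Cu²⁺.
In an octahedral site d⁹ (HS) is t₂g⁶ eg³, giving CFSE(oct) = -0.6Δo = -100 kJ/mol.
In a tetrahedral site the filling is e⁴ t₂⁵: CFSE(tet) = -0.4Δₜ = -0.4 × (4/9)(167) = -30 kJ/mol.
OSPE = -100 − (-30) = -70 kJ/mol.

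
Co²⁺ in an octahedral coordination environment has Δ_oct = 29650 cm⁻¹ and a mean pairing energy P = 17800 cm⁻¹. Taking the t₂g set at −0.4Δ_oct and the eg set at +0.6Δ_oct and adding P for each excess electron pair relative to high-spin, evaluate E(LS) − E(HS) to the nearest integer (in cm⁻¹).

-11850

Co is in group 9, so Co²⁺ is d⁷ (9 − 2 = 7).
High-spin: t₂g⁵ eg², CFSE = -0.8Δ_oct = -23720 cm⁻¹.
For low-spin the configuration is t₂g⁶ eg¹: orbital energy -1.8 × 29650 = -53370 cm⁻¹, and 1 additional pair relative to high-spin adds 17800 cm⁻¹, giving -35570 cm⁻¹.
Thus E(LS) − E(HS) = -11850 cm⁻¹.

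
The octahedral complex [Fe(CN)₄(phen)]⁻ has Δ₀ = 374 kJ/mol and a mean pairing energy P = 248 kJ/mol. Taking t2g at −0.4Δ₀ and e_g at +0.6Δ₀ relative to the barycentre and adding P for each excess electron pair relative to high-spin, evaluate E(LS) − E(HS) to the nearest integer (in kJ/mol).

-252

Ligand charges: 4×(-1) from CN⁻ and 1×(+0) from phen sum to -4; with overall charge -1, Fe is +3.
Fe³⁺: group 8, so d-count = 8 − 3 = 5.
High-spin d⁵ fills as t2g^3 e_g^2 with CFSE 3(−0.4) + 2(+0.6) = 0.0Δ₀ = 0 kJ/mol.
Low-spin: t2g^5 e_g^0, orbital CFSE = -2.0Δ₀ = -748 kJ/mol; plus 2 excess pairs × P = +496 kJ/mol; total -252 kJ/mol.
E(LS) − E(HS) = -252 − (0) = -252 kJ/mol.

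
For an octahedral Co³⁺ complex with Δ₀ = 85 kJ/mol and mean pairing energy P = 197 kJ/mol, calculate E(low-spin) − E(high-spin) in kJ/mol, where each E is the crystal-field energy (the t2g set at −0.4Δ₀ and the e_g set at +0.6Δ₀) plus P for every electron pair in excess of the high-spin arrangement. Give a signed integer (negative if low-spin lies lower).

Co³⁺: group 9, so d-count = 9 − 3 = 6.
High-spin d⁶ fills as t2g^4 e_g^2 with CFSE 4(−0.4) + 2(+0.6) = -0.4Δ₀ = -34 kJ/mol.
Low-spin: t2g^6 e_g^0, orbital CFSE = -2.4Δ₀ = -204 kJ/mol; plus 2 excess pairs × P = +394 kJ/mol; total 190 kJ/mol.
Thus E(LS) − E(HS) = 224 kJ/mol.

224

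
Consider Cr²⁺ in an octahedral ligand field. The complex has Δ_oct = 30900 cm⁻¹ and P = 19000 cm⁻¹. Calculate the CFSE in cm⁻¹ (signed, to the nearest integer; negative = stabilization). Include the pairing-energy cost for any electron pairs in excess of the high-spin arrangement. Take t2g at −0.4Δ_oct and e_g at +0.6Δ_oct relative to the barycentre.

Cr²⁺: group 6, so d-count = 6 − 2 = 4.
Here Δ_oct > P (30900 > 19000), so the low-spin state is favoured.
Configuration: t2g^4 e_g^0.
Orbital CFSE = -1.6Δ_oct = -1.6 × 30900 = -49440 cm⁻¹.
Excess pairs vs high-spin: 1 − 0 = 1; pairing cost = +19000 cm⁻¹.
Net CFSE = -49440 + 19000 = -30440 cm⁻¹.

-30440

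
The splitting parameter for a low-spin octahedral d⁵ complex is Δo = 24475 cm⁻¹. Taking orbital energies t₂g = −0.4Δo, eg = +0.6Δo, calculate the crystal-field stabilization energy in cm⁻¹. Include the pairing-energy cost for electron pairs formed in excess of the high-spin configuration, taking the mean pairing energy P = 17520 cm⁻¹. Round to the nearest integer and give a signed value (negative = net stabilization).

The d⁵ electrons fill as t₂g⁵ eg⁰.
CFSE(orbital) = 5×(-0.4Δo) + 0×(0.6Δo) = -2.0Δo; with Δo = 24475 cm⁻¹ that is -48950 cm⁻¹.
High-spin d⁵ would be t₂g³ eg² with 0 pairs; low-spin has 2, so 2 excess pairs cost +2P = +35040 cm⁻¹.
Overall CFSE = -48950 + 35040 = -13910 cm⁻¹.

-13910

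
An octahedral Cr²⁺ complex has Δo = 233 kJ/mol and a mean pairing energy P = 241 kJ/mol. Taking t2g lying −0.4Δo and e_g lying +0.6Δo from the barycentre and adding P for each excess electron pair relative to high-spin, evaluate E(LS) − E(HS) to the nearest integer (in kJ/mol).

8

Group 6 minus oxidation state +2 gives a d⁴ configuration for Cr²⁺.
In the high-spin limit (t2g^3 e_g^1) the orbital term is -0.6Δo = -140 kJ/mol, with no excess pairing.
Low-spin t2g^4 e_g^0 gives -1.6Δo = -373 kJ/mol, but forming 1 extra pair costs 1P = 241 kJ/mol, so E(LS) = -373 + 241 = -132 kJ/mol.
Thus E(LS) − E(HS) = 8 kJ/mol.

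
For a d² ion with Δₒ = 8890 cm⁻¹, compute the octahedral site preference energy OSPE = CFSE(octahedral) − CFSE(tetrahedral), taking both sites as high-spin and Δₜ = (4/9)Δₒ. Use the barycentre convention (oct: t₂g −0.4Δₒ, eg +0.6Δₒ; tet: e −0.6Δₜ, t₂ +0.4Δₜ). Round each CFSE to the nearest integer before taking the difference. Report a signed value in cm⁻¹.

Octahedral (high-spin): t2g^2 e_g^0, CFSE = 2(−0.4) + 0(+0.6) = -0.8Δₒ = -0.8 × 8890 = -7112 cm⁻¹.
In a tetrahedral site the filling is e^2 t2^0: CFSE(tet) = -1.2Δₜ = -1.2 × (4/9)(8890) = -4741 cm⁻¹.
OSPE = -7112 − (-4741) = -2371 cm⁻¹.

-2371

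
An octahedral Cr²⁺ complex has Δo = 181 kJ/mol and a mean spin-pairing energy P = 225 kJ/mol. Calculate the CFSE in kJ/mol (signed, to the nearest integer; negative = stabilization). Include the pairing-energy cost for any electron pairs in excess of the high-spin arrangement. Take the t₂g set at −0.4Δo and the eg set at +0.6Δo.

Cr²⁺: group 6, so d-count = 6 − 2 = 4.
With Δo < P the complex is high-spin.
Filling d⁴ accordingly: t₂g³ eg¹.
Orbital CFSE = -0.6Δo = -0.6 × 181 = -109 kJ/mol.
High-spin has no excess pairs, so no pairing correction applies.

-109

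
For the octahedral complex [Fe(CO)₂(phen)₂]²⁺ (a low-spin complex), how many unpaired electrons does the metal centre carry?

0

Ligand charges: 2×(+0) from CO and 2×(+0) from phen sum to +0; with overall charge +2, Fe is +2.
Fe is in group 8, so Fe²⁺ is d⁶ (8 − 2 = 6).
Configuration: t₂g⁶ eg⁰, giving 0 unpaired electrons.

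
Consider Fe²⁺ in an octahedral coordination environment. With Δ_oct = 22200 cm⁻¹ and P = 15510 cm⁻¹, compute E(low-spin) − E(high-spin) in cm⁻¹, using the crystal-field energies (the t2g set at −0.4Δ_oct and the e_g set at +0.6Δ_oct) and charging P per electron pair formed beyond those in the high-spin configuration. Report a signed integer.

-13380

Fe sits in group 8; removing 2 electrons leaves Fe²⁺ with 8 − 2 = 6 d electrons.
In the high-spin limit (t2g^4 e_g^2) the orbital term is -0.4Δ_oct = -8880 cm⁻¹, with no excess pairing.
Low-spin t2g^6 e_g^0 gives -2.4Δ_oct = -53280 cm⁻¹, but forming 2 extra pairs costs 2P = 31020 cm⁻¹, so E(LS) = -53280 + 31020 = -22260 cm⁻¹.
Thus E(LS) − E(HS) = -13380 cm⁻¹.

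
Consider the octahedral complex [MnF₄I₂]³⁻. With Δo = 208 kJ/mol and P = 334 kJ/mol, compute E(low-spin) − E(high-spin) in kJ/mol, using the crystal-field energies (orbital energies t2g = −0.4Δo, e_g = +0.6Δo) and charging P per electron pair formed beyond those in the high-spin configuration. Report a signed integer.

Ligand charges: 4×(-1) from F⁻ and 2×(-1) from I⁻ sum to -6; with overall charge -3, Mn is +3.
Mn is in group 7, so Mn³⁺ is d⁴ (7 − 3 = 4).
High-spin d⁴ fills as t2g^3 e_g^1 with CFSE 3(−0.4) + 1(+0.6) = -0.6Δo = -125 kJ/mol.
Low-spin: t2g^4 e_g^0, orbital CFSE = -1.6Δo = -333 kJ/mol; plus 1 excess pair × P = +334 kJ/mol; total 1 kJ/mol.
Thus E(LS) − E(HS) = 126 kJ/mol.

126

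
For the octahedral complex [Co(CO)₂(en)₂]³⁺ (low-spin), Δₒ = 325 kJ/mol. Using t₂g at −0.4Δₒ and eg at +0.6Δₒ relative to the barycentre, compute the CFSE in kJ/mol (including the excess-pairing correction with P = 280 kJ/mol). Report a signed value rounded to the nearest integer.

-220

Ligand charges: 2×(+0) from CO and 2×(+0) from en sum to +0; with overall charge +3, Co is +3.
Group 9 minus oxidation state +3 gives a d⁶ configuration for Co³⁺.
Electron filling gives t₂g⁶ eg⁰.
Orbital CFSE = 6(-0.4) + 0(0.6) = -2.4Δₒ = -2.4 × 325 = -780 kJ/mol.
High-spin d⁶ would be t₂g⁴ eg² with 1 pair; low-spin has 3, so 2 excess pairs cost +2P = +560 kJ/mol.
Combining: -780 + 560 = -220 kJ/mol.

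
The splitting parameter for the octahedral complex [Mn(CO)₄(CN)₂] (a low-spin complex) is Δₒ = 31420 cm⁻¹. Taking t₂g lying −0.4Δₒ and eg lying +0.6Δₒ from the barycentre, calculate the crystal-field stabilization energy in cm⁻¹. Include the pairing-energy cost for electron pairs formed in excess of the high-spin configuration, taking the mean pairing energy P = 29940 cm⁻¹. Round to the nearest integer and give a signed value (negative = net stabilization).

-2960

Ligand charges: 4×(+0) from CO and 2×(-1) from CN⁻ sum to -2; with overall charge +0, Mn is +2.
Group 7 minus oxidation state +2 gives a d⁵ configuration for Mn²⁺.
Configuration: t₂g⁵ eg⁰.
Orbital CFSE = 5(-0.4) + 0(0.6) = -2.0Δₒ = -2.0 × 31420 = -62840 cm⁻¹.
Relative to high-spin t₂g³ eg² (0 paired), the low-spin configuration has 2 additional pairs, contributing +2 × 29940 = +59880 cm⁻¹.
Net CFSE = -62840 + 59880 = -2960 cm⁻¹.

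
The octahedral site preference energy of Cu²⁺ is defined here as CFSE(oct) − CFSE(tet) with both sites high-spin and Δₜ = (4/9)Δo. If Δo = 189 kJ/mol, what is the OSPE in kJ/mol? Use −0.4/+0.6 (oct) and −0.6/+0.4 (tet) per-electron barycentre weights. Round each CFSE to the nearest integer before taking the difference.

Cu is in group 11, so Cu²⁺ is d⁹ (11 − 2 = 9).
Octahedral (high-spin): t2g^6 e_g^3, CFSE = 6(−0.4) + 3(+0.6) = -0.6Δo = -0.6 × 189 = -113 kJ/mol.
In a tetrahedral site the filling is e^4 t2^5: CFSE(tet) = -0.4Δₜ = -0.4 × (4/9)(189) = -34 kJ/mol.
Subtracting, OSPE = -113 − (-34) = -79 kJ/mol.

-79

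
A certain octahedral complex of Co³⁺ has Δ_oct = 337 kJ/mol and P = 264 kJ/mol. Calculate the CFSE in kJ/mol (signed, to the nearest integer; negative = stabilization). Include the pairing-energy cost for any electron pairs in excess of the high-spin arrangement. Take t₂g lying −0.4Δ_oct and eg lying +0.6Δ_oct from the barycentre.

-281

Co is in group 9, so Co³⁺ is d⁶ (9 − 3 = 6).
Here Δ_oct > P (337 > 264), so the low-spin state is favoured.
Configuration: t₂g⁶ eg⁰.
Orbital CFSE = -2.4Δ_oct = -2.4 × 337 = -809 kJ/mol.
Excess pairs vs high-spin: 3 − 1 = 2; pairing cost = +528 kJ/mol.
Net CFSE = -809 + 528 = -281 kJ/mol.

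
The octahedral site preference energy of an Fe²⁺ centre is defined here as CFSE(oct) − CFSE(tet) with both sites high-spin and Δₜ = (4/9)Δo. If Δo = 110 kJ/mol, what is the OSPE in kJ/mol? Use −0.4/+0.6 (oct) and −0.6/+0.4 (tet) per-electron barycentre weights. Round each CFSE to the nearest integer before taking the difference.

Fe²⁺: group 8, so d-count = 8 − 2 = 6.
Octahedral (high-spin): t₂g⁴ eg², CFSE = 4(−0.4) + 2(+0.6) = -0.4Δo = -0.4 × 110 = -44 kJ/mol.
Tetrahedral e³ t₂³ gives -0.6Δₜ = -0.6 × (4/9) × 110 = -29 kJ/mol.
OSPE = CFSE(oct) − CFSE(tet) = -44 − (-29) = -15 kJ/mol.

-15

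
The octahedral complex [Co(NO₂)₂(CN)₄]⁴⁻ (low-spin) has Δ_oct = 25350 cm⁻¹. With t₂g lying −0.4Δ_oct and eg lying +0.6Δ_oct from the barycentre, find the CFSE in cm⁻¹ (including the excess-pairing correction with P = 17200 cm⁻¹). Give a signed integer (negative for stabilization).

-28430

Ligand charges: 2×(-1) from NO₂⁻ and 4×(-1) from CN⁻ sum to -6; with overall charge -4, Co is +2.
Group 9 minus oxidation state +2 gives a d⁷ configuration for Co²⁺.
The d⁷ electrons fill as t₂g⁶ eg¹.
The orbital stabilization is -1.8Δ_oct = -1.8 × 25350 = -45630 cm⁻¹.
High-spin d⁷ would be t₂g⁵ eg² with 2 pairs; low-spin has 3, so 1 excess pair costs +1P = +17200 cm⁻¹.
Overall CFSE = -45630 + 17200 = -28430 cm⁻¹.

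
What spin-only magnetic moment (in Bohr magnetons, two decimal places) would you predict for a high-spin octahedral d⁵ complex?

5.92 Bohr magnetons

Configuration: t₂g³ eg² → 5 unpaired electrons.
μ(spin-only) = √[5(5+2)] = √35 ≈ 5.92 Bohr magnetons.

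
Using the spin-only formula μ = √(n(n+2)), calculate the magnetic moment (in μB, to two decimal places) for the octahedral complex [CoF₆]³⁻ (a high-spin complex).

Each F⁻ contributes -1; 6 × (-1) = -6. With overall charge -3, Co is in the +3 oxidation state.
Group 9 minus oxidation state +3 gives a d⁶ configuration for Co³⁺.
Configuration: t₂g⁴ eg² → 4 unpaired electrons.
μ(spin-only) = √[4(4+2)] = √24 ≈ 4.90 μB.

4.90 μB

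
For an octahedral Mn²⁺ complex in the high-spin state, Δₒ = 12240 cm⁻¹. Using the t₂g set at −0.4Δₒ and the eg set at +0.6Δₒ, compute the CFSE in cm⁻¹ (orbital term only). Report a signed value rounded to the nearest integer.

Mn²⁺: group 7, so d-count = 7 − 2 = 5.
The d⁵ electrons fill as t₂g³ eg².
CFSE(orbital) = 3×(-0.4Δₒ) + 2×(0.6Δₒ) = 0.0Δₒ; with Δₒ = 12240 cm⁻¹ that is 0 cm⁻¹.

0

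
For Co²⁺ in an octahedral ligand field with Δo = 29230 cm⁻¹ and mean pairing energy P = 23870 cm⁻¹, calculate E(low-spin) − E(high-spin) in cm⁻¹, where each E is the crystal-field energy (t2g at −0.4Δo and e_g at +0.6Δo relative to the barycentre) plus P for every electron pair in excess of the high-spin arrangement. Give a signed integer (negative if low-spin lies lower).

Co sits in group 9; removing 2 electrons leaves Co²⁺ with 9 − 2 = 7 d electrons.
High-spin: t2g^5 e_g^2, CFSE = -0.8Δo = -23384 cm⁻¹.
Low-spin t2g^6 e_g^1 gives -1.8Δo = -52614 cm⁻¹, but forming 1 extra pair costs 1P = 23870 cm⁻¹, so E(LS) = -52614 + 23870 = -28744 cm⁻¹.
The difference is -28744 − (-23384) = -5360 cm⁻¹, so low-spin lies lower.

-5360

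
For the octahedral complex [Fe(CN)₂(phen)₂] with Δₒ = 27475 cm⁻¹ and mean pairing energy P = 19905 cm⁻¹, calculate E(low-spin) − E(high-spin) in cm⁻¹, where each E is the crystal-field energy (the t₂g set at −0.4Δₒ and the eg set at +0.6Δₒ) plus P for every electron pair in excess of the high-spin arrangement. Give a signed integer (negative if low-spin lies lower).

Ligand charges: 2×(-1) from CN⁻ and 2×(+0) from phen sum to -2; with overall charge +0, Fe is +2.
Group 8 minus oxidation state +2 gives a d⁶ configuration for Fe²⁺.
In the high-spin limit (t₂g⁴ eg²) the orbital term is -0.4Δₒ = -10990 cm⁻¹, with no excess pairing.
Low-spin: t₂g⁶ eg⁰, orbital CFSE = -2.4Δₒ = -65940 cm⁻¹; plus 2 excess pairs × P = +39810 cm⁻¹; total -26130 cm⁻¹.
E(LS) − E(HS) = -26130 − (-10990) = -15140 cm⁻¹.

-15140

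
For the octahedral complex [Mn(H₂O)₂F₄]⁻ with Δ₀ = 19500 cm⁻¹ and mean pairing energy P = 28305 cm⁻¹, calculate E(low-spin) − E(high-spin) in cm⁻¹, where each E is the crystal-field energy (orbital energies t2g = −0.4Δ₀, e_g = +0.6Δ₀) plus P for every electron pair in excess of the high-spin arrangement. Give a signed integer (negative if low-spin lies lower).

Ligand charges: 2×(+0) from H₂O and 4×(-1) from F⁻ sum to -4; with overall charge -1, Mn is +3.
Group 7 minus oxidation state +3 gives a d⁴ configuration for Mn³⁺.
In the high-spin limit (t2g^3 e_g^1) the orbital term is -0.6Δ₀ = -11700 cm⁻¹, with no excess pairing.
Low-spin: t2g^4 e_g^0, orbital CFSE = -1.6Δ₀ = -31200 cm⁻¹; plus 1 excess pair × P = +28305 cm⁻¹; total -2895 cm⁻¹.
E(LS) − E(HS) = -2895 − (-11700) = 8805 cm⁻¹.

8805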